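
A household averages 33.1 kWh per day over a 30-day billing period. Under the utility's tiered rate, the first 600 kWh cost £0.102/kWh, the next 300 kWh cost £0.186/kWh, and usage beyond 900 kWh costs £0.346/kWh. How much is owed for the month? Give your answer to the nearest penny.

Usage = 33.1 kWh/day × 30 days = 993 kWh
First 600 kWh × £0.102 = £61.20
Next 300 kWh × £0.186 = £55.80
Remaining 93 kWh × £0.346 = £32.18
Total = £149.18

£149.18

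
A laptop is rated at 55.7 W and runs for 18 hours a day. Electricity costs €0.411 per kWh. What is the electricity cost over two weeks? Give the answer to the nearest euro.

Energy = 55.7 W × 18 h/day × 14 days = 14,036 Wh = 14.04 kWh
Cost = 14.04 kWh × €0.411/kWh = €5.77 ≈ €6

€6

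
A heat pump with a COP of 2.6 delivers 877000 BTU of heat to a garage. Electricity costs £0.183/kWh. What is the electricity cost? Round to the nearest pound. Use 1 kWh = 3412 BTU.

Heat delivered = 877,000 BTU / 3412 = 257 kWh
Electrical input = 257 kWh / 2.6 = 98.86 kWh
Cost = 98.86 × £0.183/kWh = £18.09 ≈ £18

£18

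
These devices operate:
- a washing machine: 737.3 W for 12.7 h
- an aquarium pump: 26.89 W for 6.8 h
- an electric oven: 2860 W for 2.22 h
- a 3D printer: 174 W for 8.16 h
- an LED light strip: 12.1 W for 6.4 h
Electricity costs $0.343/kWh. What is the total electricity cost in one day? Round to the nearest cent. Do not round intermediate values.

washing machine: 737.3 W × 12.7 h = 9,364 Wh = 9.364 kWh
aquarium pump: 26.89 W × 6.8 h = 183 Wh = 0.1829 kWh
electric oven: 2860 W × 2.22 h = 6,349 Wh = 6.349 kWh
3D printer: 174 W × 8.16 h = 1,420 Wh = 1.42 kWh
LED light strip: 12.1 W × 6.4 h = 77 Wh = 0.07744 kWh
Total energy = 9.364 + 0.1829 + 6.349 + 1.42 + 0.07744 = 17.39 kWh
Cost = 17.39 kWh × $0.343 = $5.97

$5.97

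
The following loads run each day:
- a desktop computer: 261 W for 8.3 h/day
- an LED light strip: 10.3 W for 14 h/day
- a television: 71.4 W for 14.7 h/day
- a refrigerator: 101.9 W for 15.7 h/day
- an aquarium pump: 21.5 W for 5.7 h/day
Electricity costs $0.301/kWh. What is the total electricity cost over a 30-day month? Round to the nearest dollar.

$46

desktop computer: 261 W × 8.3 h × 30 d = 64,989 Wh = 64.99 kWh
LED light strip: 10.3 W × 14 h × 30 d = 4,326 Wh = 4.326 kWh
television: 71.4 W × 14.7 h × 30 d = 31,487 Wh = 31.49 kWh
refrigerator: 101.9 W × 15.7 h × 30 d = 47,995 Wh = 47.99 kWh
aquarium pump: 21.5 W × 5.7 h × 30 d = 3,676 Wh = 3.676 kWh
Total energy = 64.99 + 4.326 + 31.49 + 47.99 + 3.676 = 152.5 kWh
Cost = 152.5 kWh × $0.301 = $45.89 ≈ $46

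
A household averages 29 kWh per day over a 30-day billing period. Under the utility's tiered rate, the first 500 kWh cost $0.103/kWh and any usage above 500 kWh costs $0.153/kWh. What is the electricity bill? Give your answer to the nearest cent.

$108.11

Usage = 29 kWh/day × 30 days = 870 kWh
First 500 kWh × $0.103 = $51.50
Remaining 370 kWh × $0.153 = $56.61
Total = $108.11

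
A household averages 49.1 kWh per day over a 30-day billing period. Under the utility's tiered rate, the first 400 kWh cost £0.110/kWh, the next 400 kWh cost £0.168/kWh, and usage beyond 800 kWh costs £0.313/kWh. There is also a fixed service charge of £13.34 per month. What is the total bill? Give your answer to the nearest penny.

£335.19

Usage = 49.1 kWh/day × 30 days = 1473 kWh
First 400 kWh × £0.110 = £44.00
Next 400 kWh × £0.168 = £67.20
Remaining 673 kWh × £0.313 = £210.65
Energy charge = £321.85; + service £13.34 = £335.19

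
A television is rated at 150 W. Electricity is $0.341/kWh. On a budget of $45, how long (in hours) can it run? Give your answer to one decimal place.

879.8 h

Energy budget = $45 / $0.341 per kWh = 132 kWh = 131,965 Wh
Runtime = 131,965 Wh / 150 W = 879.8 h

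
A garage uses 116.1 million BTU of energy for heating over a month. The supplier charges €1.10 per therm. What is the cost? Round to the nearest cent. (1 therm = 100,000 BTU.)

€1277.10

116.1 million BTU × (10 therm/million BTU) = 1,161 therm
Cost = 1,161 therm × €1.10/therm = €1,277.10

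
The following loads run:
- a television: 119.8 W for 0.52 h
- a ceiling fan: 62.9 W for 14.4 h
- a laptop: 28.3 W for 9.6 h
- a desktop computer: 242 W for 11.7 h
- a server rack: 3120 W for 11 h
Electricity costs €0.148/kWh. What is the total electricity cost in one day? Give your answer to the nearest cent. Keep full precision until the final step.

€5.68

television: 119.8 W × 0.52 h = 62 Wh = 0.0623 kWh
ceiling fan: 62.9 W × 14.4 h = 906 Wh = 0.9058 kWh
laptop: 28.3 W × 9.6 h = 272 Wh = 0.2717 kWh
desktop computer: 242 W × 11.7 h = 2,831 Wh = 2.831 kWh
server rack: 3120 W × 11 h = 34,320 Wh = 34.32 kWh
Total energy = 0.0623 + 0.9058 + 0.2717 + 2.831 + 34.32 = 38.39 kWh
Cost = 38.39 kWh × €0.148 = €5.68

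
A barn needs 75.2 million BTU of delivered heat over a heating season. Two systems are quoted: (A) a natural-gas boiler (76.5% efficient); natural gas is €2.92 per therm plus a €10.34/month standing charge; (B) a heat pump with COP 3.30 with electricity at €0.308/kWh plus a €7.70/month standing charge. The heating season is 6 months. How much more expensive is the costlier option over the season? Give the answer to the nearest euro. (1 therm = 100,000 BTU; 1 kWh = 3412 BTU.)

€829

Heat load = 75.2 × 10⁶ BTU = 75,200,000 BTU
Gas: input = 75,200,000 / 0.765 = 98,300,654 BTU = 983 therm → 983 × €2.92 = €2,870.38; + 6 × €10.34 standing = €2,932.42
Heat pump: 75,200,000 BTU / 3412 = 22,040 kWh heat; / 3.30 = 6,679 kWh in → × €0.308 = €2,057.05; + 6 × €7.70 standing = €2,103.25
Difference = |€2,932.42 − €2,103.25| = €829.17 ≈ €829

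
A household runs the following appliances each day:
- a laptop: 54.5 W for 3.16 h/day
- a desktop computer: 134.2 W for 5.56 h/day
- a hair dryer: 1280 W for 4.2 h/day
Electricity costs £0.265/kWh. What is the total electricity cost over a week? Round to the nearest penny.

£11.68

laptop: 54.5 W × 3.16 h × 7 d = 1,206 Wh = 1.206 kWh
desktop computer: 134.2 W × 5.56 h × 7 d = 5,223 Wh = 5.223 kWh
hair dryer: 1280 W × 4.2 h × 7 d = 37,632 Wh = 37.63 kWh
Total energy = 1.206 + 5.223 + 37.63 = 44.06 kWh
Cost = 44.06 kWh × £0.265 = £11.68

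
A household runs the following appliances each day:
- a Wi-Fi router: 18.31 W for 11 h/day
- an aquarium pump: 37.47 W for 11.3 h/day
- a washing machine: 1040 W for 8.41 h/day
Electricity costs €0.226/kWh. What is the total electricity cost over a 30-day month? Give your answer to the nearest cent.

Wi-Fi router: 18.31 W × 11 h × 30 d = 6,042 Wh = 6.042 kWh
aquarium pump: 37.47 W × 11.3 h × 30 d = 12,702 Wh = 12.7 kWh
washing machine: 1040 W × 8.41 h × 30 d = 262,392 Wh = 262.4 kWh
Total energy = 6.042 + 12.7 + 262.4 = 281.1 kWh
Cost = 281.1 kWh × €0.226 = €63.54

€63.54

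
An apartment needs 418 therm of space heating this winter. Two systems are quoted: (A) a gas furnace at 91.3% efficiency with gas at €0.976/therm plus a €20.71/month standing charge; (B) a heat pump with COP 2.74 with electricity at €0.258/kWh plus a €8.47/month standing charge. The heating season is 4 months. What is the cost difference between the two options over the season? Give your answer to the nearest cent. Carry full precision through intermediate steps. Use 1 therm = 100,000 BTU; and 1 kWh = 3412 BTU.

Heat load = 418 therm × 100,000 = 41,800,000 BTU
Gas: input = 41,800,000 / 0.913 = 45,783,133 BTU = 457.8 therm → 457.8 × €0.976 = €446.84; + 4 × €20.71 standing = €529.68
Heat pump: 41,800,000 BTU / 3412 = 12,250 kWh heat; / 2.74 = 4,471 kWh in → × €0.258 = €1,153.55; + 4 × €8.47 standing = €1,187.43
Difference = |€529.68 − €1,187.43| = €657.75

€657.75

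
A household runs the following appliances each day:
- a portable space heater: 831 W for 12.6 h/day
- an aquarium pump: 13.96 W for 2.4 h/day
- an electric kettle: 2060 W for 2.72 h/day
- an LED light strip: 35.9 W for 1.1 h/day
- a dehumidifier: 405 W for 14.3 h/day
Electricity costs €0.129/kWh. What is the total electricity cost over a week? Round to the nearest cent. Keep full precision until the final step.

portable space heater: 831 W × 12.6 h × 7 d = 73,294 Wh = 73.29 kWh
aquarium pump: 13.96 W × 2.4 h × 7 d = 235 Wh = 0.2345 kWh
electric kettle: 2060 W × 2.72 h × 7 d = 39,222 Wh = 39.22 kWh
LED light strip: 35.9 W × 1.1 h × 7 d = 276 Wh = 0.2764 kWh
dehumidifier: 405 W × 14.3 h × 7 d = 40,540 Wh = 40.54 kWh
Total energy = 73.29 + 0.2345 + 39.22 + 0.2764 + 40.54 = 153.6 kWh
Cost = 153.6 kWh × €0.129 = €19.81

€19.81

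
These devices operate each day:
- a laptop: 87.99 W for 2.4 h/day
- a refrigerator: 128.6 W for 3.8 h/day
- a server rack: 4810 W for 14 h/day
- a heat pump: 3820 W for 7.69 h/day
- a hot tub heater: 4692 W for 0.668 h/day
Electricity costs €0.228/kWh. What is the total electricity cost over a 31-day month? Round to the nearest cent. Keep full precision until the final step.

laptop: 87.99 W × 2.4 h × 31 d = 6,546 Wh = 6.546 kWh
refrigerator: 128.6 W × 3.8 h × 31 d = 15,149 Wh = 15.15 kWh
server rack: 4810 W × 14 h × 31 d = 2,087,540 Wh = 2,088 kWh
heat pump: 3820 W × 7.69 h × 31 d = 910,650 Wh = 910.6 kWh
hot tub heater: 4692 W × 0.668 h × 31 d = 97,162 Wh = 97.16 kWh
Total energy = 6.546 + 15.15 + 2,088 + 910.6 + 97.16 = 3,117 kWh
Cost = 3,117 kWh × €0.228 = €710.69

€710.69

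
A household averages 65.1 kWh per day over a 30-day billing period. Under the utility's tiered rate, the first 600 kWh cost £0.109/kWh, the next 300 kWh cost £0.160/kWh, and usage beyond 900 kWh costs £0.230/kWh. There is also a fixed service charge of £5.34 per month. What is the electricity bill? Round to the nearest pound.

Usage = 65.1 kWh/day × 30 days = 1953 kWh
First 600 kWh × £0.109 = £65.40
Next 300 kWh × £0.160 = £48.00
Remaining 1053 kWh × £0.230 = £242.19
Energy charge = £355.59; + service £5.34 = £360.93 ≈ £361

£361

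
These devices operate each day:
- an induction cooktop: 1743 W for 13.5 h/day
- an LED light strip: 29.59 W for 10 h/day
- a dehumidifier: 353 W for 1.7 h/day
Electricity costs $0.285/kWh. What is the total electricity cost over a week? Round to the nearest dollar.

$49

induction cooktop: 1743 W × 13.5 h × 7 d = 164,714 Wh = 164.7 kWh
LED light strip: 29.59 W × 10 h × 7 d = 2,071 Wh = 2.071 kWh
dehumidifier: 353 W × 1.7 h × 7 d = 4,201 Wh = 4.201 kWh
Total energy = 164.7 + 2.071 + 4.201 = 171 kWh
Cost = 171 kWh × $0.285 = $48.73 ≈ $49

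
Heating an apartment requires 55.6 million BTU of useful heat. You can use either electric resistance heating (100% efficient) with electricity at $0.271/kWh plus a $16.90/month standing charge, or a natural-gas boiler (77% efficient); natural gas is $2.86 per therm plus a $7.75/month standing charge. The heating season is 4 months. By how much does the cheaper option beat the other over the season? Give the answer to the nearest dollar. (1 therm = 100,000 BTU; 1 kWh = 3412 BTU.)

$2388

Heat load = 55.6 × 10⁶ BTU = 55,600,000 BTU
Gas: input = 55,600,000 / 0.77 = 72,207,792 BTU = 722.1 therm → 722.1 × $2.86 = $2,065.14; + 4 × $7.75 standing = $2,096.14
Electric: 55,600,000 BTU / 3412 = 16,300 kWh → × $0.271 = $4,416.06; + 4 × $16.90 standing = $4,483.66
Difference = |$2,096.14 − $4,483.66| = $2,387.52 ≈ $2388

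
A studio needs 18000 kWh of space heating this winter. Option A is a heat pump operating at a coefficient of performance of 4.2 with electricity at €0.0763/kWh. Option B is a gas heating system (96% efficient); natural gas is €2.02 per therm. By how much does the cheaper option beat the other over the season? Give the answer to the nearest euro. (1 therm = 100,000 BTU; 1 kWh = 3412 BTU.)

Heat load = 18000 kWh × 3412 = 61,416,000 BTU
Gas: input = 61,416,000 / 0.96 = 63,975,000 BTU = 639.8 therm → 639.8 × €2.02 = €1,292.30
Heat pump: 61,416,000 BTU / 3412 = 18,000 kWh heat; / 4.2 = 4,286 kWh in → × €0.0763 = €327.00
Difference = |€1,292.30 − €327.00| = €965.30 ≈ €965

€965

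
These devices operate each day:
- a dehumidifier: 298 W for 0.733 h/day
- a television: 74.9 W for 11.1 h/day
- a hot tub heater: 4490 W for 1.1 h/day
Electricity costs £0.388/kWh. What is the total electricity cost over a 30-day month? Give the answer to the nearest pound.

dehumidifier: 298 W × 0.733 h × 30 d = 6,553 Wh = 6.553 kWh
television: 74.9 W × 11.1 h × 30 d = 24,942 Wh = 24.94 kWh
hot tub heater: 4490 W × 1.1 h × 30 d = 148,170 Wh = 148.2 kWh
Total energy = 6.553 + 24.94 + 148.2 = 179.7 kWh
Cost = 179.7 kWh × £0.388 = £69.71 ≈ £70

£70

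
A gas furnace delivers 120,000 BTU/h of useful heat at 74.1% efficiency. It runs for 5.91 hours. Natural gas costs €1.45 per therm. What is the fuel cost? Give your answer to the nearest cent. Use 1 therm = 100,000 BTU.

€13.88

Heat delivered = 120,000 BTU/h × 5.91 h = 709,200 BTU
Gas input = 709,200 / 0.741 = 957,085 BTU
= 957,085 / 100,000 = 9.571 therm
Cost = 9.571 × €1.45/therm = €13.88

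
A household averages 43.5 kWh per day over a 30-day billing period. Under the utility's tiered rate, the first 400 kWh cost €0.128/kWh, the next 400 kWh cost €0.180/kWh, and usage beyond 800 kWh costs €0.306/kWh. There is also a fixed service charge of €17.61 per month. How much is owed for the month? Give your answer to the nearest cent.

€295.34

Usage = 43.5 kWh/day × 30 days = 1305 kWh
First 400 kWh × €0.128 = €51.20
Next 400 kWh × €0.180 = €72.00
Remaining 505 kWh × €0.306 = €154.53
Energy charge = €277.73; + service €17.61 = €295.34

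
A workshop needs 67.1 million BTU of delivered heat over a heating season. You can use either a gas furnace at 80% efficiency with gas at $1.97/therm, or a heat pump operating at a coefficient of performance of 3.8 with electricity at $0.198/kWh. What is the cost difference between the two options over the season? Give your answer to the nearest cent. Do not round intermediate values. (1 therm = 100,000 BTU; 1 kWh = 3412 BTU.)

Heat load = 67.1 × 10⁶ BTU = 67,100,000 BTU
Gas: input = 67,100,000 / 0.80 = 83,875,000 BTU = 838.7 therm → 838.7 × $1.97 = $1,652.34
Heat pump: 67,100,000 BTU / 3412 = 19,670 kWh heat; / 3.8 = 5,175 kWh in → × $0.198 = $1,024.70
Difference = |$1,652.34 − $1,024.70| = $627.64

$627.64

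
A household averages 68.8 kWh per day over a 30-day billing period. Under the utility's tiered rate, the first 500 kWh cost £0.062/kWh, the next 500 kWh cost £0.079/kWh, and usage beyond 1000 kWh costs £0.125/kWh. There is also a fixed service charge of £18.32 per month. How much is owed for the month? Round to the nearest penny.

£221.82

Usage = 68.8 kWh/day × 30 days = 2064 kWh
First 500 kWh × £0.062 = £31.00
Next 500 kWh × £0.079 = £39.50
Remaining 1064 kWh × £0.125 = £133.00
Energy charge = £203.50; + service £18.32 = £221.82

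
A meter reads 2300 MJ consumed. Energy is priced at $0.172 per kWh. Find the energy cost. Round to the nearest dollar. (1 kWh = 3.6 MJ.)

2300 MJ × (0.27778 kWh/MJ) = 638.9 kWh
Cost = 638.9 kWh × $0.172/kWh = $109.89 ≈ $110

$110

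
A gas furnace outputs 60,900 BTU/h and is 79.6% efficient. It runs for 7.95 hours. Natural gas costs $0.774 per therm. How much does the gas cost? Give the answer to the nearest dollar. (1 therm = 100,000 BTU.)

$5

Heat delivered = 60,900 BTU/h × 7.95 h = 484,155 BTU
Gas input = 484,155 / 0.796 = 608,235 BTU
= 608,235 / 100,000 = 6.082 therm
Cost = 6.082 × $0.774/therm = $4.71 ≈ $5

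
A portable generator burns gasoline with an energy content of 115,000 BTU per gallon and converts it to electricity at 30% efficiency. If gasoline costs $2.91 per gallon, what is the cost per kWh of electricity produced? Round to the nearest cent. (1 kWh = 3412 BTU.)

$0.29

Electrical output per gallon = 115,000 BTU × 0.30 / 3412 BTU/kWh = 10.11 kWh
Cost per kWh = $2.91 / 10.11 kWh = $0.288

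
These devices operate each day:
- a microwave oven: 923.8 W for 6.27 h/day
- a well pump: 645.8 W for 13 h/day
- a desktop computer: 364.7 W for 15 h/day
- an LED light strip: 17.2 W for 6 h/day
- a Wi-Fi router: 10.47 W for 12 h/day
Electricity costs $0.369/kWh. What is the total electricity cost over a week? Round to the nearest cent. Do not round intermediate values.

$51.37

microwave oven: 923.8 W × 6.27 h × 7 d = 40,546 Wh = 40.55 kWh
well pump: 645.8 W × 13 h × 7 d = 58,768 Wh = 58.77 kWh
desktop computer: 364.7 W × 15 h × 7 d = 38,294 Wh = 38.29 kWh
LED light strip: 17.2 W × 6 h × 7 d = 722 Wh = 0.7224 kWh
Wi-Fi router: 10.47 W × 12 h × 7 d = 879 Wh = 0.8795 kWh
Total energy = 40.55 + 58.77 + 38.29 + 0.7224 + 0.8795 = 139.2 kWh
Cost = 139.2 kWh × $0.369 = $51.37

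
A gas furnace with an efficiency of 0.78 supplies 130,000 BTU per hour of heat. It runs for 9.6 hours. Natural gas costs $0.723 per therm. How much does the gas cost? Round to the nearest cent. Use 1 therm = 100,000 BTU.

$11.57

Heat delivered = 130,000 BTU/h × 9.6 h = 1,248,000 BTU
Gas input = 1,248,000 / 0.78 = 1,600,000 BTU
= 1,600,000 / 100,000 = 16 therm
Cost = 16 × $0.723/therm = $11.57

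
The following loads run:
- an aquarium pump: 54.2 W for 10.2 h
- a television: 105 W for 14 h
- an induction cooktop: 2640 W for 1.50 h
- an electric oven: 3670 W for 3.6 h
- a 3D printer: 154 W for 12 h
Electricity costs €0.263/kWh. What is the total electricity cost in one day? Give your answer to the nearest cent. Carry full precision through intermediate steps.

€5.53

aquarium pump: 54.2 W × 10.2 h = 553 Wh = 0.5528 kWh
television: 105 W × 14 h = 1,470 Wh = 1.47 kWh
induction cooktop: 2640 W × 1.50 h = 3,960 Wh = 3.96 kWh
electric oven: 3670 W × 3.6 h = 13,212 Wh = 13.21 kWh
3D printer: 154 W × 12 h = 1,848 Wh = 1.848 kWh
Total energy = 0.5528 + 1.47 + 3.96 + 13.21 + 1.848 = 21.04 kWh
Cost = 21.04 kWh × €0.263 = €5.53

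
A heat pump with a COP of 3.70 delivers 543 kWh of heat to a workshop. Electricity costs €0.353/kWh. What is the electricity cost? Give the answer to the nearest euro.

€52

Electrical input = 543 kWh / 3.70 = 146.8 kWh
Cost = 146.8 × €0.353/kWh = €51.81 ≈ €52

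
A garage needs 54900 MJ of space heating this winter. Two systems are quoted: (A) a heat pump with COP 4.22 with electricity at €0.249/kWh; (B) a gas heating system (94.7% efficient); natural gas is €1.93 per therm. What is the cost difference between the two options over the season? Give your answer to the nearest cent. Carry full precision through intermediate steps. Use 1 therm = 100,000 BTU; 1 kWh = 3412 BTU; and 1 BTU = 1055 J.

Heat load = 54900 MJ = 54,900,000,000 J / 1055 = 52,037,915 BTU
Gas: input = 52,037,915 / 0.947 = 54,950,280 BTU = 549.5 therm → 549.5 × €1.93 = €1,060.54
Heat pump: 52,037,915 BTU / 3412 = 15,250 kWh heat; / 4.22 = 3,614 kWh in → × €0.249 = €899.91
Difference = |€1,060.54 − €899.91| = €160.63

€160.63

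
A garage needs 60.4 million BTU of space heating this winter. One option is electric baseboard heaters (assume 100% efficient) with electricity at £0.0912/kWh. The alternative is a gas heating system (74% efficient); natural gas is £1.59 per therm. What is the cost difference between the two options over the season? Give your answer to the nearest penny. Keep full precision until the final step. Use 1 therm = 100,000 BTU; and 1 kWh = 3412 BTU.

£316.66

Heat load = 60.4 × 10⁶ BTU = 60,400,000 BTU
Gas: input = 60,400,000 / 0.740 = 81,621,622 BTU = 816.2 therm → 816.2 × £1.59 = £1,297.78
Electric: 60,400,000 BTU / 3412 = 17,700 kWh → × £0.0912 = £1,614.44
Difference = |£1,297.78 − £1,614.44| = £316.66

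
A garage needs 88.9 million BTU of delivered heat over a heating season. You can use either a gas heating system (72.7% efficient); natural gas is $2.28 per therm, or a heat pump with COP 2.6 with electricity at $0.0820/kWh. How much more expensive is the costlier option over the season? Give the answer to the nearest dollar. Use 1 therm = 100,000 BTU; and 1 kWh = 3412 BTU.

$1966

Heat load = 88.9 × 10⁶ BTU = 88,900,000 BTU
Gas: input = 88,900,000 / 0.727 = 122,283,356 BTU = 1,223 therm → 1,223 × $2.28 = $2,788.06
Heat pump: 88,900,000 BTU / 3412 = 26,060 kWh heat; / 2.6 = 10,020 kWh in → × $0.0820 = $821.74
Difference = |$2,788.06 − $821.74| = $1,966.32 ≈ $1966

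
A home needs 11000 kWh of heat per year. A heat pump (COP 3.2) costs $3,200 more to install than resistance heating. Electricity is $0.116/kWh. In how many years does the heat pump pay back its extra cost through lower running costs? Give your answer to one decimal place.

Resistance: 11000 kWh × $0.116 = $1,276.00/yr
Heat pump: 11000 / 3.2 = 3438 kWh in → × $0.116 = $398.75/yr
Annual savings = $877.25
Payback = $3,200 / $877.25 = 3.65 years

3.6 years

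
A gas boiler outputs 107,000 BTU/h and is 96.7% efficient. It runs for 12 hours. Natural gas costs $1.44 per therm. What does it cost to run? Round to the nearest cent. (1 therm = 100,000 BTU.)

Heat delivered = 107,000 BTU/h × 12 h = 1,284,000 BTU
Gas input = 1,284,000 / 0.967 = 1,327,818 BTU
= 1,327,818 / 100,000 = 13.28 therm
Cost = 13.28 × $1.44/therm = $19.12

$19.12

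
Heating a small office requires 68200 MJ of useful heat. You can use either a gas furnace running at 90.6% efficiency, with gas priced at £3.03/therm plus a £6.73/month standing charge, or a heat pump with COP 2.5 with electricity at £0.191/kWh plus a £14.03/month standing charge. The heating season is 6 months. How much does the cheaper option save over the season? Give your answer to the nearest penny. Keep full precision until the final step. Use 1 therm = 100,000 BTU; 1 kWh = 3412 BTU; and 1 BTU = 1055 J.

£670.66

Heat load = 68200 MJ = 68,200,000,000 J / 1055 = 64,644,550 BTU
Gas: input = 64,644,550 / 0.906 = 71,351,600 BTU = 713.5 therm → 713.5 × £3.03 = £2,161.95; + 6 × £6.73 standing = £2,202.33
Heat pump: 64,644,550 BTU / 3412 = 18,950 kWh heat; / 2.5 = 7,578 kWh in → × £0.191 = £1,447.49; + 6 × £14.03 standing = £1,531.67
Difference = |£2,202.33 − £1,531.67| = £670.66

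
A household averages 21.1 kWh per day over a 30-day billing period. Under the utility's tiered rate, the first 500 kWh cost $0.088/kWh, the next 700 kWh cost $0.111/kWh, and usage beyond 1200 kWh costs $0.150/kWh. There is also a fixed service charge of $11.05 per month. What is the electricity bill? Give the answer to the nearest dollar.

$70

Usage = 21.1 kWh/day × 30 days = 633 kWh
First 500 kWh × $0.088 = $44.00
Next 133 kWh × $0.111 = $14.76
Remaining tier: 0 kWh (not reached)
Energy charge = $58.76; + service $11.05 = $69.81 ≈ $70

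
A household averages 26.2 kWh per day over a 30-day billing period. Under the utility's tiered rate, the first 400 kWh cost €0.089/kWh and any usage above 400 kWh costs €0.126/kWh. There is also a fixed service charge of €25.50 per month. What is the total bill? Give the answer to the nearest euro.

€110

Usage = 26.2 kWh/day × 30 days = 786 kWh
First 400 kWh × €0.089 = €35.60
Remaining 386 kWh × €0.126 = €48.64
Energy charge = €84.24; + service €25.50 = €109.74 ≈ €110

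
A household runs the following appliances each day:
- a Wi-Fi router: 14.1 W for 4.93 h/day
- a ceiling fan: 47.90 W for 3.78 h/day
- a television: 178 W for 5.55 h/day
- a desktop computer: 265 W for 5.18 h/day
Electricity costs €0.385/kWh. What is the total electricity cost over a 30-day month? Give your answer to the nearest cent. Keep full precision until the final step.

€30.16

Wi-Fi router: 14.1 W × 4.93 h × 30 d = 2,085 Wh = 2.085 kWh
ceiling fan: 47.90 W × 3.78 h × 30 d = 5,432 Wh = 5.432 kWh
television: 178 W × 5.55 h × 30 d = 29,637 Wh = 29.64 kWh
desktop computer: 265 W × 5.18 h × 30 d = 41,181 Wh = 41.18 kWh
Total energy = 2.085 + 5.432 + 29.64 + 41.18 = 78.34 kWh
Cost = 78.34 kWh × €0.385 = €30.16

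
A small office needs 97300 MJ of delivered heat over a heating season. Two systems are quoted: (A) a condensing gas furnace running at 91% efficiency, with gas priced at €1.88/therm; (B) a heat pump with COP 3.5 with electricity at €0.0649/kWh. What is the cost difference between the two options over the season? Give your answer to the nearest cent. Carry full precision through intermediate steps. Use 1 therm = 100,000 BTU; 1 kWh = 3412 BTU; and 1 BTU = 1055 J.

€1404.14

Heat load = 97300 MJ = 97,300,000,000 J / 1055 = 92,227,488 BTU
Gas: input = 92,227,488 / 0.91 = 101,348,888 BTU = 1,013 therm → 1,013 × €1.88 = €1,905.36
Heat pump: 92,227,488 BTU / 3412 = 27,030 kWh heat; / 3.5 = 7,723 kWh in → × €0.0649 = €501.22
Difference = |€1,905.36 − €501.22| = €1,404.14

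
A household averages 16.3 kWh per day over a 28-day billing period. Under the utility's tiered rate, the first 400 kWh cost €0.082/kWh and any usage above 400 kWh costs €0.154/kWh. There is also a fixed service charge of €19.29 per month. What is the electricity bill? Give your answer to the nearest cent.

Usage = 16.3 kWh/day × 28 days = 456.4 kWh
First 400 kWh × €0.082 = €32.80
Remaining 56.4 kWh × €0.154 = €8.69
Energy charge = €41.49; + service €19.29 = €60.78

€60.78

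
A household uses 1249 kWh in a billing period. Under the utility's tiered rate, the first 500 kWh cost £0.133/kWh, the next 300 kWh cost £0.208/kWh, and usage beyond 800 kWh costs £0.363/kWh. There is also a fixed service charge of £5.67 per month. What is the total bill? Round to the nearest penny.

£297.56

First 500 kWh × £0.133 = £66.50
Next 300 kWh × £0.208 = £62.40
Remaining 449 kWh × £0.363 = £162.99
Energy charge = £291.89; + service £5.67 = £297.56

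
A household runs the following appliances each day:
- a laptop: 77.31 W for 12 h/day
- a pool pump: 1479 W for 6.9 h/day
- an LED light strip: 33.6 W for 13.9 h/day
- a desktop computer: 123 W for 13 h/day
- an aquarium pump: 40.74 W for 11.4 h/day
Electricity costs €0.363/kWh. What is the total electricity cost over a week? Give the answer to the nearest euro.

laptop: 77.31 W × 12 h × 7 d = 6,494 Wh = 6.494 kWh
pool pump: 1479 W × 6.9 h × 7 d = 71,436 Wh = 71.44 kWh
LED light strip: 33.6 W × 13.9 h × 7 d = 3,269 Wh = 3.269 kWh
desktop computer: 123 W × 13 h × 7 d = 11,193 Wh = 11.19 kWh
aquarium pump: 40.74 W × 11.4 h × 7 d = 3,251 Wh = 3.251 kWh
Total energy = 6.494 + 71.44 + 3.269 + 11.19 + 3.251 = 95.64 kWh
Cost = 95.64 kWh × €0.363 = €34.72 ≈ €35

€35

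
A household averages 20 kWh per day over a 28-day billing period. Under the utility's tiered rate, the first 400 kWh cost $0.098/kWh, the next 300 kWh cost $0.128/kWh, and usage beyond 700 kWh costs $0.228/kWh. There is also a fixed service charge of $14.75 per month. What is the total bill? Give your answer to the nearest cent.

Usage = 20 kWh/day × 28 days = 560 kWh
First 400 kWh × $0.098 = $39.20
Next 160 kWh × $0.128 = $20.48
Remaining tier: 0 kWh (not reached)
Energy charge = $59.68; + service $14.75 = $74.43

$74.43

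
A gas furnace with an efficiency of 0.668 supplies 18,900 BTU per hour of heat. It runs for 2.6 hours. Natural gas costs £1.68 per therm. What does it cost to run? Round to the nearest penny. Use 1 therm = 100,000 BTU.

£1.24

Heat delivered = 18,900 BTU/h × 2.6 h = 49,140 BTU
Gas input = 49,140 / 0.668 = 73,563 BTU
= 73,563 / 100,000 = 0.7356 therm
Cost = 0.7356 × £1.68/therm = £1.24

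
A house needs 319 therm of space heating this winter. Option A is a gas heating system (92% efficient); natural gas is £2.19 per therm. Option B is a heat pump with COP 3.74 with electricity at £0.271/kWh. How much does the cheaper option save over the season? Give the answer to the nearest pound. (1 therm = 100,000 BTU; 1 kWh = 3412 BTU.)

£82

Heat load = 319 therm × 100,000 = 31,900,000 BTU
Gas: input = 31,900,000 / 0.92 = 34,673,913 BTU = 346.7 therm → 346.7 × £2.19 = £759.36
Heat pump: 31,900,000 BTU / 3412 = 9,349 kWh heat; / 3.74 = 2,500 kWh in → × £0.271 = £677.45
Difference = |£759.36 − £677.45| = £81.91 ≈ £82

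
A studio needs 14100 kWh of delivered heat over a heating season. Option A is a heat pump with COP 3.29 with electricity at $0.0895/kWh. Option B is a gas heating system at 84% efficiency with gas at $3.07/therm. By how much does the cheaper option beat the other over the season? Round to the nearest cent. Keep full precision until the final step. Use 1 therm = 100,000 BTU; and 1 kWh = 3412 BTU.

Heat load = 14100 kWh × 3412 = 48,109,200 BTU
Gas: input = 48,109,200 / 0.84 = 57,272,857 BTU = 572.7 therm → 572.7 × $3.07 = $1,758.28
Heat pump: 48,109,200 BTU / 3412 = 14,100 kWh heat; / 3.29 = 4,286 kWh in → × $0.0895 = $383.57
Difference = |$1,758.28 − $383.57| = $1,374.71

$1374.71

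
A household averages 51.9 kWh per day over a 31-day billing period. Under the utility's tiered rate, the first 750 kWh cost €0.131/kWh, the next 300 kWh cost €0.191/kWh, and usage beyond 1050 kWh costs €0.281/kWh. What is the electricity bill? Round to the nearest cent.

Usage = 51.9 kWh/day × 31 days = 1608.9 kWh
First 750 kWh × €0.131 = €98.25
Next 300 kWh × €0.191 = €57.30
Remaining 558.9 kWh × €0.281 = €157.05
Total = €312.60

€312.60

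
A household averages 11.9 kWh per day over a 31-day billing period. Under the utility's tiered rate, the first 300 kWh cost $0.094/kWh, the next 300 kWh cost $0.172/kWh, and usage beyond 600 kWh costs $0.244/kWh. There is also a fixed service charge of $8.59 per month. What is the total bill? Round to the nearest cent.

Usage = 11.9 kWh/day × 31 days = 368.9 kWh
First 300 kWh × $0.094 = $28.20
Next 68.9 kWh × $0.172 = $11.85
Remaining tier: 0 kWh (not reached)
Energy charge = $40.05; + service $8.59 = $48.64

$48.64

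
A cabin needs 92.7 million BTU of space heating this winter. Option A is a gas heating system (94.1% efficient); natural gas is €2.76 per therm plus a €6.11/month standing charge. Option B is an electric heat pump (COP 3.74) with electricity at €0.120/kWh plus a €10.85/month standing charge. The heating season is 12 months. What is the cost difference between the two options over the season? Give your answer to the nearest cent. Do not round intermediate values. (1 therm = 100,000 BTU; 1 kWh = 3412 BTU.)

€1790.33

Heat load = 92.7 × 10⁶ BTU = 92,700,000 BTU
Gas: input = 92,700,000 / 0.941 = 98,512,221 BTU = 985.1 therm → 985.1 × €2.76 = €2,718.94; + 12 × €6.11 standing = €2,792.26
Heat pump: 92,700,000 BTU / 3412 = 27,170 kWh heat; / 3.74 = 7,264 kWh in → × €0.120 = €871.73; + 12 × €10.85 standing = €1,001.93
Difference = |€2,792.26 − €1,001.93| = €1,790.33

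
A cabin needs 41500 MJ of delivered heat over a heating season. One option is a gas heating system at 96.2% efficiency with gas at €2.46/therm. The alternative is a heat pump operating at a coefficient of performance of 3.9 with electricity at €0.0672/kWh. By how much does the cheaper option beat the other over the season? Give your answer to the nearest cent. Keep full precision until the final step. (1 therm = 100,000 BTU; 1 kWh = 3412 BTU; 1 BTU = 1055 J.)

Heat load = 41500 MJ = 41,500,000,000 J / 1055 = 39,336,493 BTU
Gas: input = 39,336,493 / 0.962 = 40,890,325 BTU = 408.9 therm → 408.9 × €2.46 = €1,005.90
Heat pump: 39,336,493 BTU / 3412 = 11,530 kWh heat; / 3.9 = 2,956 kWh in → × €0.0672 = €198.65
Difference = |€1,005.90 − €198.65| = €807.25

€807.25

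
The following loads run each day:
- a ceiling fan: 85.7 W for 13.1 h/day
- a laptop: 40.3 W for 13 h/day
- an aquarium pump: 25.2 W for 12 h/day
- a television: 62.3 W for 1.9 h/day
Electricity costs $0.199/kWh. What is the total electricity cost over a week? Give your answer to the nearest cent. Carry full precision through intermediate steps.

ceiling fan: 85.7 W × 13.1 h × 7 d = 7,859 Wh = 7.859 kWh
laptop: 40.3 W × 13 h × 7 d = 3,667 Wh = 3.667 kWh
aquarium pump: 25.2 W × 12 h × 7 d = 2,117 Wh = 2.117 kWh
television: 62.3 W × 1.9 h × 7 d = 829 Wh = 0.8286 kWh
Total energy = 7.859 + 3.667 + 2.117 + 0.8286 = 14.47 kWh
Cost = 14.47 kWh × $0.199 = $2.88

$2.88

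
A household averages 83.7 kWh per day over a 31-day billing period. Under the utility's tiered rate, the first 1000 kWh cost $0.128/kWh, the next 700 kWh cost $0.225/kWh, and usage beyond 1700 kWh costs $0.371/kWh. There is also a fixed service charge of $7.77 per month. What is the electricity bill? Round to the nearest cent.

Usage = 83.7 kWh/day × 31 days = 2594.7 kWh
First 1000 kWh × $0.128 = $128.00
Next 700 kWh × $0.225 = $157.50
Remaining 894.7 kWh × $0.371 = $331.93
Energy charge = $617.43; + service $7.77 = $625.20

$625.20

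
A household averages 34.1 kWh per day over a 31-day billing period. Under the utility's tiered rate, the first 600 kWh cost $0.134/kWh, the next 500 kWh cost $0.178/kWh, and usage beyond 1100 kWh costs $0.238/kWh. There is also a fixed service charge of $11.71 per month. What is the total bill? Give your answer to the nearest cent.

Usage = 34.1 kWh/day × 31 days = 1057.1 kWh
First 600 kWh × $0.134 = $80.40
Next 457.1 kWh × $0.178 = $81.36
Remaining tier: 0 kWh (not reached)
Energy charge = $161.76; + service $11.71 = $173.47

$173.47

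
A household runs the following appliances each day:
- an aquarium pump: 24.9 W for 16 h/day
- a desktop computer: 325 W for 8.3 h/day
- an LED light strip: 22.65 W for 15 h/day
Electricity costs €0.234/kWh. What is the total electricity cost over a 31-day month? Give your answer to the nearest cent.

€24.92

aquarium pump: 24.9 W × 16 h × 31 d = 12,350 Wh = 12.35 kWh
desktop computer: 325 W × 8.3 h × 31 d = 83,623 Wh = 83.62 kWh
LED light strip: 22.65 W × 15 h × 31 d = 10,532 Wh = 10.53 kWh
Total energy = 12.35 + 83.62 + 10.53 = 106.5 kWh
Cost = 106.5 kWh × €0.234 = €24.92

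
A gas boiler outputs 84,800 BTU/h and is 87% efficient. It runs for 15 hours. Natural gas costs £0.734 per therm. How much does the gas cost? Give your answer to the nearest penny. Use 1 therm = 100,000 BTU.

Heat delivered = 84,800 BTU/h × 15 h = 1,272,000 BTU
Gas input = 1,272,000 / 0.87 = 1,462,069 BTU
= 1,462,069 / 100,000 = 14.62 therm
Cost = 14.62 × £0.734/therm = £10.73

£10.73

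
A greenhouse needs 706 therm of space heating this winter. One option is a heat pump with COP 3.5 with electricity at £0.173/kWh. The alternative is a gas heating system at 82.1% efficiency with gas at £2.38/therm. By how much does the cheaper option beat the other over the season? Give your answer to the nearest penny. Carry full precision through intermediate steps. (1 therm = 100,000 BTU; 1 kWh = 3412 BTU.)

£1023.87

Heat load = 706 therm × 100,000 = 70,600,000 BTU
Gas: input = 70,600,000 / 0.821 = 85,992,692 BTU = 859.9 therm → 859.9 × £2.38 = £2,046.63
Heat pump: 70,600,000 BTU / 3412 = 20,690 kWh heat; / 3.5 = 5,912 kWh in → × £0.173 = £1,022.76
Difference = |£2,046.63 − £1,022.76| = £1,023.87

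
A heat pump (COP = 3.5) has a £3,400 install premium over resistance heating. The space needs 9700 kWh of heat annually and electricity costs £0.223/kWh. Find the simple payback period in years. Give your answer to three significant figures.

Resistance: 9700 kWh × £0.223 = £2,163.10/yr
Heat pump: 9700 / 3.5 = 2771 kWh in → × £0.223 = £618.03/yr
Annual savings = £1,545.07
Payback = £3,400 / £1,545.07 = 2.2 years

2.20 years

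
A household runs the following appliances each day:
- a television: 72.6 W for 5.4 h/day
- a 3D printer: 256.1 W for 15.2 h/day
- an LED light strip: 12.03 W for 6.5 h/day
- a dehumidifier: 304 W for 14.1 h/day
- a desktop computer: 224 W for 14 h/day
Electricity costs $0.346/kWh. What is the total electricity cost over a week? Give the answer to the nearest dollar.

$29

television: 72.6 W × 5.4 h × 7 d = 2,744 Wh = 2.744 kWh
3D printer: 256.1 W × 15.2 h × 7 d = 27,249 Wh = 27.25 kWh
LED light strip: 12.03 W × 6.5 h × 7 d = 547 Wh = 0.5474 kWh
dehumidifier: 304 W × 14.1 h × 7 d = 30,005 Wh = 30 kWh
desktop computer: 224 W × 14 h × 7 d = 21,952 Wh = 21.95 kWh
Total energy = 2.744 + 27.25 + 0.5474 + 30 + 21.95 = 82.5 kWh
Cost = 82.5 kWh × $0.346 = $28.54 ≈ $29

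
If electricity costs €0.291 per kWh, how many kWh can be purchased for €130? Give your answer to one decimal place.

446.7 kWh

€130 / €0.291 per kWh = 446.7 kWh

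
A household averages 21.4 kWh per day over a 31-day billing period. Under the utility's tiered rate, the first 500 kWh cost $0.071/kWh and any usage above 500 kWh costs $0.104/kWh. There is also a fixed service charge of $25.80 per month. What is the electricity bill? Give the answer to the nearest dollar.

$78

Usage = 21.4 kWh/day × 31 days = 663.4 kWh
First 500 kWh × $0.071 = $35.50
Remaining 163.4 kWh × $0.104 = $16.99
Energy charge = $52.49; + service $25.80 = $78.29 ≈ $78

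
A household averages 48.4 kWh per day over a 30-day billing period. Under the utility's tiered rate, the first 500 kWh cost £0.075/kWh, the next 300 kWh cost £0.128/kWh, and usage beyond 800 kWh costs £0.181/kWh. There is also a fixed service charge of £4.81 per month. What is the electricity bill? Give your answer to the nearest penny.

Usage = 48.4 kWh/day × 30 days = 1452 kWh
First 500 kWh × £0.075 = £37.50
Next 300 kWh × £0.128 = £38.40
Remaining 652 kWh × £0.181 = £118.01
Energy charge = £193.91; + service £4.81 = £198.72

£198.72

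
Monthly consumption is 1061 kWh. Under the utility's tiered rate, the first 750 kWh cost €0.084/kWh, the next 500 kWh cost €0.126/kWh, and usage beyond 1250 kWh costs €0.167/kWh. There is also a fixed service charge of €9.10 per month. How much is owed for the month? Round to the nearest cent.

€111.29

First 750 kWh × €0.084 = €63.00
Next 311 kWh × €0.126 = €39.19
Remaining tier: 0 kWh (not reached)
Energy charge = €102.19; + service €9.10 = €111.29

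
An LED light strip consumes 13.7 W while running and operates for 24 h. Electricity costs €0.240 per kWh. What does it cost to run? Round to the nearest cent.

€0.08

Energy = 13.7 W × 24 h = 329 Wh = 0.3288 kWh
Cost = 0.3288 kWh × €0.240/kWh = €0.08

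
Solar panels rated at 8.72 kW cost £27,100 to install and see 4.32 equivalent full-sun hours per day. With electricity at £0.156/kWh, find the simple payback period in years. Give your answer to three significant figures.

Daily generation = 8.72 kW × 4.32 h = 37.67 kWh
Annual generation = 37.67 × 365 = 13750 kWh
Annual savings = 13750 × £0.156 = £2,144.95
Payback = £27,100 / £2,144.95 = 12.6 years

12.6 years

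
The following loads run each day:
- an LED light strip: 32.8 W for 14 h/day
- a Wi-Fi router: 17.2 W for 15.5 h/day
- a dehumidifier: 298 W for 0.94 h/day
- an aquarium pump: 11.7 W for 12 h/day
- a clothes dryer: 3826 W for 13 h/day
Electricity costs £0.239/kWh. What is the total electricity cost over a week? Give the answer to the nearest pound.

LED light strip: 32.8 W × 14 h × 7 d = 3,214 Wh = 3.214 kWh
Wi-Fi router: 17.2 W × 15.5 h × 7 d = 1,866 Wh = 1.866 kWh
dehumidifier: 298 W × 0.94 h × 7 d = 1,961 Wh = 1.961 kWh
aquarium pump: 11.7 W × 12 h × 7 d = 983 Wh = 0.9828 kWh
clothes dryer: 3826 W × 13 h × 7 d = 348,166 Wh = 348.2 kWh
Total energy = 3.214 + 1.866 + 1.961 + 0.9828 + 348.2 = 356.2 kWh
Cost = 356.2 kWh × £0.239 = £85.13 ≈ £85

£85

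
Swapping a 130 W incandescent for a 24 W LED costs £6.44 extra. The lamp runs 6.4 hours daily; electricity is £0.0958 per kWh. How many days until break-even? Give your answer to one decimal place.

99.1 days

Power saved = 130 − 24 = 106 W
Daily energy saved = 106 W × 6.4 h = 678.4 Wh = 0.6784 kWh
Daily savings = 0.6784 × £0.0958 = £0.0650
Payback = £6.44 / £0.0650 per day = 99.09 days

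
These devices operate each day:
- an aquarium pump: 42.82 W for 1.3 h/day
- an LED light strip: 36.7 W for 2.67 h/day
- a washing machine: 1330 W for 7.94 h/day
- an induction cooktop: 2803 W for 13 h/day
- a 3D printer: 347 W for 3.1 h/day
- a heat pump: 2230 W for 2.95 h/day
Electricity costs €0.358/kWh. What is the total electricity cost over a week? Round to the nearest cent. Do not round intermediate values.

aquarium pump: 42.82 W × 1.3 h × 7 d = 390 Wh = 0.3897 kWh
LED light strip: 36.7 W × 2.67 h × 7 d = 686 Wh = 0.6859 kWh
washing machine: 1330 W × 7.94 h × 7 d = 73,921 Wh = 73.92 kWh
induction cooktop: 2803 W × 13 h × 7 d = 255,073 Wh = 255.1 kWh
3D printer: 347 W × 3.1 h × 7 d = 7,530 Wh = 7.53 kWh
heat pump: 2230 W × 2.95 h × 7 d = 46,050 Wh = 46.05 kWh
Total energy = 0.3897 + 0.6859 + 73.92 + 255.1 + 7.53 + 46.05 = 383.6 kWh
Cost = 383.6 kWh × €0.358 = €137.35

€137.35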